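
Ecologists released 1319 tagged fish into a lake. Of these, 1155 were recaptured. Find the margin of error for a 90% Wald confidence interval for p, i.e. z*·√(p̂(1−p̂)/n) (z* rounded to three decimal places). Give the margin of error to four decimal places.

p̂ = 1155/1319 = 0.87566.
SE(p̂) = √(0.87566·0.12434/1319) = 0.009085.
The 90% critical value is z* = 1.645.
ME = 1.645·0.009085 = 0.0149.

ME = 0.0149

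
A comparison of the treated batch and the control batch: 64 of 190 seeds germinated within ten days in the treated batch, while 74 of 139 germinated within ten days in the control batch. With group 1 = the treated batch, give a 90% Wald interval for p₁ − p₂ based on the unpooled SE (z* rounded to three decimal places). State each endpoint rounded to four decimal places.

(-0.2851, -0.1059)

p̂₁ = 64/190 = 0.33684, p̂₂ = 74/139 = 0.53237; p̂₁ − p̂₂ = -0.19553.
SE = √(0.001175682 + 0.001791021) = √0.002966703 = 0.054467.
For 90% confidence, z* = 1.645. Margin = 1.645·0.054467 = 0.08960.
CI: -0.19553 ± 0.08960 = (-0.2851, -0.1059).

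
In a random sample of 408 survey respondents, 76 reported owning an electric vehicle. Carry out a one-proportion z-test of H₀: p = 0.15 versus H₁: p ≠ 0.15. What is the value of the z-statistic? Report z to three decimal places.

z = 2.052

The sample proportion is 76/408 = 0.18627.
Under H₀, SE = √(p₀(1−p₀)/n) = √(0.15·0.85/408) = √0.000312500 = 0.017678.
z = (p̂ − p₀)/SE = (0.18627 − 0.15)/0.017678 = 2.052.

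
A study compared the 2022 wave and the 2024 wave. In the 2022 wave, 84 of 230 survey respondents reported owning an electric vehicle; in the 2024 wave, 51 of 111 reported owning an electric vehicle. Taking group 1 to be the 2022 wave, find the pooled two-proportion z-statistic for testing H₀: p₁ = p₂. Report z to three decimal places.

z = -1.667

Sample proportions: p̂₁ = 84/230 = 0.36522 and p̂₂ = 51/111 = 0.45946.
Pooling: p̂ = 135/341 = 0.39589.
SE = √[p̂(1−p̂)(1/n₁+1/n₂)] = √[0.39589·0.60411·(1/230+1/111)] ≈ 0.056519.
z = (p̂₁ − p̂₂)/SE = (0.36522 − 0.45946)/0.056519 = -0.09424/0.056519 = -1.667.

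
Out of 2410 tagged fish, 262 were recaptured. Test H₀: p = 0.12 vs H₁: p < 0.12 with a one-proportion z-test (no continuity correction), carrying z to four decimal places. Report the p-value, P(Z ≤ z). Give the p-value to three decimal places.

p-value = 0.044

Sample proportion p̂ = 262/2410 = 0.10871.
Under H₀, SE = √(p₀(1−p₀)/n) = √(0.12·0.88/2410) = √0.000043817 = 0.006619.
Test statistic (full precision, shown to 4 dp): z = (262/2410 − 0.12)/SE₀ ≈ -1.7050.
p-value = P(Z ≤ z) with z = -1.7050 → 0.044.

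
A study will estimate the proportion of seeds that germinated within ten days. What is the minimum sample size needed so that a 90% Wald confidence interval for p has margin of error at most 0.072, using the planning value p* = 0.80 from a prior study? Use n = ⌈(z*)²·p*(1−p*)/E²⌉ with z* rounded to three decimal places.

n = 84

For 90% confidence, z* = 1.645.
p*(1−p*) = 0.1600.
(z*)²·p*(1−p*)/E² = 2.706025·0.1600/0.005184 = 83.519.
Rounding up, n = 84.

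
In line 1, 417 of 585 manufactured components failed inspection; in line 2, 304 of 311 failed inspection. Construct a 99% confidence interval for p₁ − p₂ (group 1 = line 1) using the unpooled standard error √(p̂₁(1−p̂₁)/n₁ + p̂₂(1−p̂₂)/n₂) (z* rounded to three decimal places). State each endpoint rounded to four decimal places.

(-0.3175, -0.2118)

p̂₁ = 0.71282, p̂₂ = 0.97749, so the observed difference is -0.26467.
Unpooled SE = √(p̂₁(1−p̂₁)/n₁ + p̂₂(1−p̂₂)/n₂) = √(0.000349927 + 0.000070744) = 0.020510.
z* = 2.576 at the 99% level. Margin = 2.576·0.020510 = 0.05283.
Interval: -0.26467 ± 0.05283 → (-0.3175, -0.2118).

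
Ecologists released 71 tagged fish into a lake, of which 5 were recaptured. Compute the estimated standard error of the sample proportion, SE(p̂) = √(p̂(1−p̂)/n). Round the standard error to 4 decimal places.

The sample proportion is 5/71 = 0.07042.
p̂(1−p̂) = 0.07042·0.92958 = 0.065461.
Dividing by n and taking the root: √0.000921986 = 0.0304.

SE = 0.0304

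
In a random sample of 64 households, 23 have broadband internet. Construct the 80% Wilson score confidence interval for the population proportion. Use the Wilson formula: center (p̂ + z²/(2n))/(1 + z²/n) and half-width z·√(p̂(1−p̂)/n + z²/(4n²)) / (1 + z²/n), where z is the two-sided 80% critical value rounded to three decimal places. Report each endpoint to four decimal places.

p̂ = 23/64 = 0.35938; z = 1.282, so z² = 1.643524.
Denominator 1 + z²/n = 1 + 1.643524/64 = 1.025680.
Center = (0.35938 + 0.012840)/1.025680 = 0.36290.
Radicand: p̂(1−p̂)/n + z²/(4n²) = 0.003597260 + 0.000100313 = 0.003697573.
Half-width = z·√(radicand)/denom = 1.282·0.060808/1.025680 = 0.07600.
CI: 0.36290 ± 0.07600 = (0.2869, 0.4389).

(0.2869, 0.4389)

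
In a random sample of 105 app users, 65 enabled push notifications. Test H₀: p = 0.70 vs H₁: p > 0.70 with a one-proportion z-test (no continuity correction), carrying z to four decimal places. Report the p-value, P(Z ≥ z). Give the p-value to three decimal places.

The sample proportion is 65/105 = 0.61905.
SE₀ = √(0.70·0.30/105) = 0.044721.
z = (p̂ − p₀)/SE = (65/105 − 0.70)/0.044721 ≈ -1.8102.
From the standard normal, P(Z ≥ z) = 0.965.

p-value = 0.965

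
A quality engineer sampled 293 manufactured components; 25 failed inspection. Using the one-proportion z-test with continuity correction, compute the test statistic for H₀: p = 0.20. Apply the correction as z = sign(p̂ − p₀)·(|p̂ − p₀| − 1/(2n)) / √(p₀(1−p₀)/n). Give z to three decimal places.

The sample proportion is 25/293 = 0.08532. p̂ − p₀ = -0.114676.
Continuity correction 1/(2n) = 1/586 = 0.001706.
Corrected numerator: |-0.114676| − 0.001706 = 0.112970.
SE₀ = √(0.20·0.80/293) = 0.023368.
z = (−)0.112970/0.023368 = -4.834.

z = -4.834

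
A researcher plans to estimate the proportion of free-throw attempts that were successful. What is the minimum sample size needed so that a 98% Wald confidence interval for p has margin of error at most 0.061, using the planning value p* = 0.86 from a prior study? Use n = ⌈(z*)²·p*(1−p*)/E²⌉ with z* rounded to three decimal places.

The 98% critical value is z* = 2.326.
p*(1−p*) = 0.1204.
Required n before rounding: 5.410276 × 0.1204 / 0.061² = 175.060.
⌈175.060⌉ = 176.

n = 176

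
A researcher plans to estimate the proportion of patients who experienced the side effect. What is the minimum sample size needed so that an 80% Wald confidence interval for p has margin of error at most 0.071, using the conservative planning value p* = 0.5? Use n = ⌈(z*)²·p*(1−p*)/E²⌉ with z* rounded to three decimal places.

For 80% confidence, z* = 1.282.
p*(1−p*) = 0.50·0.50 = 0.2500.
(z*)²·p*(1−p*)/E² = 1.643524·0.2500/0.005041 = 81.508.
Rounding up, n = 82.

n = 82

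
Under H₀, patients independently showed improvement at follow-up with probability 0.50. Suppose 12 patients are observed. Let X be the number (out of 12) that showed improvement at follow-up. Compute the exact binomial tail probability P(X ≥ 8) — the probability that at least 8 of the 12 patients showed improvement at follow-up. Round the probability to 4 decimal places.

P = 0.1938

X is binomial with n = 12 and p = 0.50.
P(X ≥ 8) = Σ_{j=8}^{12} C(12,j)·0.50^j·0.50^{12−j}.
= 0.120850 + 0.053711 + 0.016113 + 0.002930 + 0.000244 = 0.1938.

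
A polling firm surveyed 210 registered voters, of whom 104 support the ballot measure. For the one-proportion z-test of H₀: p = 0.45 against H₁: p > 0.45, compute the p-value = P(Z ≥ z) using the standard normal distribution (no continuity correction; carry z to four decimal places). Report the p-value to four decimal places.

p-value = 0.0938

With x = 104 successes in n = 210, p̂ = 0.49524.
Null standard error: √(0.45·0.55/210) = √0.001178571 = 0.034330.
z = (p̂ − p₀)/SE = (104/210 − 0.45)/0.034330 ≈ 1.3177.
From the standard normal, P(Z ≥ z) = 0.0938.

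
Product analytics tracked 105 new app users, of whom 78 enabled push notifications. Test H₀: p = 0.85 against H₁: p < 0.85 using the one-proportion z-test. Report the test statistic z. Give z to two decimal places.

Sample proportion p̂ = 78/105 = 0.74286.
Null standard error: √(0.85·0.15/105) = √0.001214286 = 0.034847.
z = (0.74286 − 0.85)/0.034847 = -0.10714/0.034847 = -3.07.

z = -3.07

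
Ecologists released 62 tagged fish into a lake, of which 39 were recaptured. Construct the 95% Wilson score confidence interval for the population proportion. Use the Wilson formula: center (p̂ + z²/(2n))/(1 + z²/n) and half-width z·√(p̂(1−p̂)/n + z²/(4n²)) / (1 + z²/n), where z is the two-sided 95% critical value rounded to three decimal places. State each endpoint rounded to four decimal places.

(0.5046, 0.7384)

p̂ = 39/62 = 0.62903; z = 1.960, so z² = 3.841600.
1 + z²/n = 1.061961.
Adjusted center: (0.62903 + z²/(2n))/1.061961 = 0.62150.
Radicand: p̂(1−p̂)/n + z²/(4n²) = 0.003763721 + 0.000249844 = 0.004013565.
Half-width = z·√(radicand)/denom = 1.960·0.063353/1.061961 = 0.11693.
Interval: 0.62150 ± 0.11693 → (0.5046, 0.7384).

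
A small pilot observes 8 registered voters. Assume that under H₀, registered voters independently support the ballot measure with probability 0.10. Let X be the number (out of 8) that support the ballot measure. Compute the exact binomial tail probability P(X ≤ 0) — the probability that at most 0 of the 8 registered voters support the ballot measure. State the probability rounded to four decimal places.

X is binomial with n = 8 and p = 0.10.
P(X ≤ 0) = C(8,0)·0.10^0·0.90^8.
= 0.430467 = 0.4305.

P = 0.4305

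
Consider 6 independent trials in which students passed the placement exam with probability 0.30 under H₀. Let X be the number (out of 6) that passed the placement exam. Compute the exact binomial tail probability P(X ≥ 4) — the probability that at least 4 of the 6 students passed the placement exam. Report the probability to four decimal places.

P = 0.0705

X is binomial with n = 6 and p = 0.30.
P(X ≥ 4) = C(6,4)·0.30^4·0.70^2 + C(6,5)·0.30^5·0.70^1 + C(6,6)·0.30^6·0.70^0.
= 0.059535 + 0.010206 + 0.000729 = 0.0705.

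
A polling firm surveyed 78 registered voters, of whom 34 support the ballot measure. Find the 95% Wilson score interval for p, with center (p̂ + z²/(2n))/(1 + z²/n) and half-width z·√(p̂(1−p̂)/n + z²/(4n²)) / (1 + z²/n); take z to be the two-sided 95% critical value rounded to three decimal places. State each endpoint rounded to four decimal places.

p̂ = 34/78 = 0.43590; z = 1.960, so z² = 3.841600.
Denominator 1 + z²/n = 1 + 3.841600/78 = 1.049251.
Center = (0.43590 + 0.024626)/1.049251 = 0.43891.
Radicand: p̂(1−p̂)/n + z²/(4n²) = 0.003152447 + 0.000157857 = 0.003310304.
Half-width = z·√(radicand)/denom = 1.960·0.057535/1.049251 = 0.10748.
Interval: 0.43891 ± 0.10748 → (0.3314, 0.5464).

(0.3314, 0.5464)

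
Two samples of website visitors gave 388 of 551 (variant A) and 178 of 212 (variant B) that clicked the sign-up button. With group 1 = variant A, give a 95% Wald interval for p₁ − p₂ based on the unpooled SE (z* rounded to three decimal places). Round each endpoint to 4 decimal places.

p̂₁ = 388/551 = 0.70417, p̂₂ = 178/212 = 0.83962; p̂₁ − p̂₂ = -0.13545.
Unpooled SE = √(p̂₁(1−p̂₁)/n₁ + p̂₂(1−p̂₂)/n₂) = √(0.000378063 + 0.000635172) = 0.031831.
z* = 1.960 at the 95% level. Margin = 1.960·0.031831 = 0.06239.
CI: -0.13545 ± 0.06239 = (-0.1978, -0.0731).

(-0.1978, -0.0731)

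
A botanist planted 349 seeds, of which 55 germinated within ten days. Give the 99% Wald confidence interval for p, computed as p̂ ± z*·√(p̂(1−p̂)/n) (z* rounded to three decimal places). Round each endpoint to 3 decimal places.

With x = 55 successes in n = 349, p̂ = 0.15759.
SE = √(p̂(1−p̂)/n) = √(0.132758/349) = 0.019504.
For 99% confidence, z* = 2.576.
Margin = 2.576·0.019504 = 0.05024.
Interval: 0.15759 ± 0.05024 → (0.107, 0.208).

(0.107, 0.208)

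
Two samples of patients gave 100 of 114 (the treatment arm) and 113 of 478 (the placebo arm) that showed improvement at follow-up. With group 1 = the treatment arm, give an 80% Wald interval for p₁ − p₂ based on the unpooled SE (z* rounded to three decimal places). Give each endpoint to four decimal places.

(0.5942, 0.6874)

p̂₁ = 100/114 = 0.87719, p̂₂ = 113/478 = 0.23640; p̂₁ − p̂₂ = 0.64079.
Unpooled SE = √(p̂₁(1−p̂₁)/n₁ + p̂₂(1−p̂₂)/n₂) = √(0.000944960 + 0.000377648) = 0.036368.
The 80% critical value is z* = 1.282. Margin = 1.282·0.036368 = 0.04662.
So the interval runs from 0.5942 to 0.6874.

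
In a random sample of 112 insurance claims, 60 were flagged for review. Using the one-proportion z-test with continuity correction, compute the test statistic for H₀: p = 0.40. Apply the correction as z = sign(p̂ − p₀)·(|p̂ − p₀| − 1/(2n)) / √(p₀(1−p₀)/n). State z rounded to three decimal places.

z = 2.835

p̂ = 60/112 = 0.53571. p̂ − p₀ = 0.135714.
1/(2n) = 0.004464.
Corrected numerator: |0.135714| − 0.004464 = 0.131250.
SE₀ = √(0.40·0.60/112) = 0.046291.
z = +0.131250/0.046291 = 2.835.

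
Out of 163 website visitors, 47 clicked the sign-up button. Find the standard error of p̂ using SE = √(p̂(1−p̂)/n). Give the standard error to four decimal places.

SE = 0.0355

With x = 47 successes in n = 163, p̂ = 0.28834.
p̂(1−p̂) = 0.28834·0.71166 = 0.205200.
SE = √(0.205200/163) = 0.0355.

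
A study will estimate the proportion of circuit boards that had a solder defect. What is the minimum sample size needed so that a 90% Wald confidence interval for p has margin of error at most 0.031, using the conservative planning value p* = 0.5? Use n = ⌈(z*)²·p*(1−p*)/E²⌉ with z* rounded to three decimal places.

The 90% critical value is z* = 1.645.
p*(1−p*) = 0.2500.
Required n before rounding: 2.706025 × 0.2500 / 0.031² = 703.961.
Rounding up, n = 704.

n = 704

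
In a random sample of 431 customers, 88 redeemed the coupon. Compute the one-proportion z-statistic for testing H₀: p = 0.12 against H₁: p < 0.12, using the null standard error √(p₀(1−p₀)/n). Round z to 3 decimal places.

With x = 88 successes in n = 431, p̂ = 0.20418.
Null standard error: √(0.12·0.88/431) = √0.000245012 = 0.015653.
z = (p̂ − p₀)/SE = (0.20418 − 0.12)/0.015653 = 5.378.

z = 5.378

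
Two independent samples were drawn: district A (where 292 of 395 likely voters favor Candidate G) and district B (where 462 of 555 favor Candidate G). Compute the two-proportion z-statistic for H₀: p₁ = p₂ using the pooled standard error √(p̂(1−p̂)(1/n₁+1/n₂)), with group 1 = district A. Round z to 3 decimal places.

z = -3.498

Sample proportions: p̂₁ = 292/395 = 0.73924 and p̂₂ = 462/555 = 0.83243.
Pooling: p̂ = 754/950 = 0.79368.
SE = √[p̂(1−p̂)(1/n₁+1/n₂)] = √[0.79368·0.20632·(1/395+1/555)] ≈ 0.026638.
z = -0.09319/0.026638 = -3.498.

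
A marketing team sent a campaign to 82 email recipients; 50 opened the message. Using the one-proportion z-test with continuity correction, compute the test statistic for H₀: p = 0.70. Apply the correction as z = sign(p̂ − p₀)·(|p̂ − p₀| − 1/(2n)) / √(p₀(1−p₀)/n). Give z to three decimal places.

z = -1.663

The sample proportion is 50/82 = 0.60976. p̂ − p₀ = -0.090244.
1/(2n) = 0.006098.
Corrected numerator: |-0.090244| − 0.006098 = 0.084146.
Under H₀, SE = √(p₀(1−p₀)/n) = √(0.70·0.30/82) = √0.002560976 = 0.050606.
z = (−)0.084146/0.050606 = -1.663.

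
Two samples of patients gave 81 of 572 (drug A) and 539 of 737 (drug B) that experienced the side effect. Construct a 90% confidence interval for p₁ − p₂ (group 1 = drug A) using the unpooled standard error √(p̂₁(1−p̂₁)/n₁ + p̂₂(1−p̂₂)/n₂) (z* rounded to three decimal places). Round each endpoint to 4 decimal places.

p̂₁ = 0.14161, p̂₂ = 0.73134, so the observed difference is -0.58973.
Unpooled SE = √(p̂₁(1−p̂₁)/n₁ + p̂₂(1−p̂₂)/n₂) = √(0.000212510 + 0.000266595) = 0.021888.
The 90% critical value is z* = 1.645. Margin = 1.645·0.021888 = 0.03601.
CI: -0.58973 ± 0.03601 = (-0.6257, -0.5537).

(-0.6257, -0.5537)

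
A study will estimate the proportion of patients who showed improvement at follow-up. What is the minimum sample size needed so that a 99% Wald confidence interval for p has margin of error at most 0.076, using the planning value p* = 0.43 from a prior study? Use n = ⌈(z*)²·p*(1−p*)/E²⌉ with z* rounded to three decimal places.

z* = 2.576 at the 99% level.
p*(1−p*) = 0.2451.
(z*)²·p*(1−p*)/E² = 6.635776·0.2451/0.005776 = 281.584.
⌈281.584⌉ = 282.

n = 282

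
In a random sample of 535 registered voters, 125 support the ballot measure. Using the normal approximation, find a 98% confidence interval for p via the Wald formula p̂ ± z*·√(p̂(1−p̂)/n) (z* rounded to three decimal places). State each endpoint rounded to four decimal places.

p̂ = 125/535 = 0.23364.
SE(p̂) = √(0.23364·0.76636/535) = 0.018294.
z* = 2.326 at the 98% level.
Margin of error: 2.326 × 0.018294 = 0.04255.
CI: 0.23364 ± 0.04255 = (0.1911, 0.2762).

(0.1911, 0.2762)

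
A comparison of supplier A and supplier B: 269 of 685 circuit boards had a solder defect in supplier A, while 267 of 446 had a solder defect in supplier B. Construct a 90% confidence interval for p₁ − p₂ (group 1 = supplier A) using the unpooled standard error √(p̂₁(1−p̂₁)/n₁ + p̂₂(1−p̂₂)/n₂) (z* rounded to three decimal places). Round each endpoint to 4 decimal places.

p̂₁ = 269/685 = 0.39270, p̂₂ = 267/446 = 0.59865; p̂₁ − p̂₂ = -0.20595.
SE = √(0.000348156 + 0.000538716) = √0.000886872 = 0.029780.
z* = 1.645 at the 90% level. Margin of error = 0.04899.
Interval: -0.20595 ± 0.04899 → (-0.2549, -0.1570).

(-0.2549, -0.1570)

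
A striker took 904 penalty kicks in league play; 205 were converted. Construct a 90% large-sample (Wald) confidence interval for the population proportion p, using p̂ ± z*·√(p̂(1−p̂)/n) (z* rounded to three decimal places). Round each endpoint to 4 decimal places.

(0.2039, 0.2497)

p̂ = 205/904 = 0.22677.
Standard error of p̂: √(0.175345/904) = √0.000193966 = 0.013927.
The 90% critical value is z* = 1.645.
Margin = 1.645·0.013927 = 0.02291.
So the interval runs from 0.2039 to 0.2497.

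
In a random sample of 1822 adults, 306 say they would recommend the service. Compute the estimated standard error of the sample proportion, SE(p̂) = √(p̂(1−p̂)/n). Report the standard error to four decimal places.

SE = 0.0088

p̂ = 306/1822 = 0.16795.
p̂(1−p̂) = 0.16795·0.83205 = 0.139743.
SE = √(0.139743/1822) = 0.0088.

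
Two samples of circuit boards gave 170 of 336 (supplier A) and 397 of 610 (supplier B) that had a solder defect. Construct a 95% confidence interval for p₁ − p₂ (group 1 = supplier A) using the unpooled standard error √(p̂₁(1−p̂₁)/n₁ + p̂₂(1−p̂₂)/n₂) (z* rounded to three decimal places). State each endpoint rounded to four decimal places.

(-0.2104, -0.0794)

p̂₁ = 0.50595, p̂₂ = 0.65082, so the observed difference is -0.14487.
SE = √(0.000743942 + 0.000372547) = √0.001116489 = 0.033414.
z* = 1.960 at the 95% level. Margin of error = 0.06549.
CI: -0.14487 ± 0.06549 = (-0.2104, -0.0794).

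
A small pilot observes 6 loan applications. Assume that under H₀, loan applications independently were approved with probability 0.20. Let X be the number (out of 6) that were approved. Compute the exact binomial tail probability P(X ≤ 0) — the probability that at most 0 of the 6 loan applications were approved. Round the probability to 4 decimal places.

X is binomial with n = 6 and p = 0.20.
P(X ≤ 0) = C(6,0)·0.20^0·0.80^6.
= 0.262144 = 0.2621.

P = 0.2621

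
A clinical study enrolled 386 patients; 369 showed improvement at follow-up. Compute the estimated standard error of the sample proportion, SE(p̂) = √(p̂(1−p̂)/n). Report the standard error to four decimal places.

With x = 369 successes in n = 386, p̂ = 0.95596.
p̂(1−p̂) = 0.042100.
Dividing by n and taking the root: √0.000109067 = 0.0104.

SE = 0.0104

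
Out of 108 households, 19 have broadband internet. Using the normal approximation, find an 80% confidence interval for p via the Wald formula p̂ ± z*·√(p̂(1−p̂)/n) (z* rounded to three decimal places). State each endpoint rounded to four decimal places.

(0.1290, 0.2229)

Sample proportion p̂ = 19/108 = 0.17593.
SE = √(p̂(1−p̂)/n) = √(0.144976/108) = 0.036638.
z* = 1.282 at the 80% level.
Margin = 1.282·0.036638 = 0.04697.
Interval: 0.17593 ± 0.04697 → (0.1290, 0.2229).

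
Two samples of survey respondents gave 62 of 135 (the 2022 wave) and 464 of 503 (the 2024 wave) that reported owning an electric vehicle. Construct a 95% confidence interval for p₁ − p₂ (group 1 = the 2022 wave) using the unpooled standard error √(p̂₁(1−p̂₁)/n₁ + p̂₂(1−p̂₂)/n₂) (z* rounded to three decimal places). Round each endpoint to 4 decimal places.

p̂₁ = 0.45926, p̂₂ = 0.92247, so the observed difference is -0.46321.
Unpooled SE = √(p̂₁(1−p̂₁)/n₁ + p̂₂(1−p̂₂)/n₂) = √(0.001839557 + 0.000142193) = 0.044517.
The 95% critical value is z* = 1.960. Margin of error = 0.08725.
So the interval runs from -0.5505 to -0.3760.

(-0.5505, -0.3760)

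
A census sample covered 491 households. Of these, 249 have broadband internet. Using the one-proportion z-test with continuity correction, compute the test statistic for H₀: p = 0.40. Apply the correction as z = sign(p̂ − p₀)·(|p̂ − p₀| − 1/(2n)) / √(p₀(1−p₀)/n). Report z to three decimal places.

z = 4.799

With x = 249 successes in n = 491, p̂ = 0.50713. p̂ − p₀ = 0.107128.
Continuity correction 1/(2n) = 1/982 = 0.001018.
Corrected numerator: |0.107128| − 0.001018 = 0.106110.
Null standard error: √(0.40·0.60/491) = √0.000488798 = 0.022109.
z = (+)0.106110/0.022109 = 4.799.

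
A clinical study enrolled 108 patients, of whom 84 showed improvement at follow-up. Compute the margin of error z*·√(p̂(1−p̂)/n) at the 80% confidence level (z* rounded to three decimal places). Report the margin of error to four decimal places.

ME = 0.0513

Sample proportion p̂ = 84/108 = 0.77778.
Standard error of p̂: √(0.172840/108) = √0.001600366 = 0.040005.
z* = 1.282 at the 80% level.
Margin of error = z*·SE = 1.282 × 0.040005 = 0.0513.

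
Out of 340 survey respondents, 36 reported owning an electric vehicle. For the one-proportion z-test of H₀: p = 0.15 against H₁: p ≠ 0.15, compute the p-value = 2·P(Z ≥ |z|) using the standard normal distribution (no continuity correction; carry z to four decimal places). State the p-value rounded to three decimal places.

p-value = 0.023

p̂ = 36/340 = 0.10588.
Null standard error: √(0.15·0.85/340) = √0.000375000 = 0.019365.
Test statistic (full precision, shown to 4 dp): z = (36/340 − 0.15)/SE₀ ≈ -2.2782.
p-value = 2·P(Z ≥ |z|) with z = -2.2782 → 0.023.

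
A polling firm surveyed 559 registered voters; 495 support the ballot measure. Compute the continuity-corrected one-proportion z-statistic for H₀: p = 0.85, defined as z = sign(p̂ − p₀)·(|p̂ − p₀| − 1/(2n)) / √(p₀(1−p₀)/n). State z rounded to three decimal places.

z = 2.292

p̂ = 495/559 = 0.88551. p̂ − p₀ = 0.035510.
1/(2n) = 0.000894.
Corrected numerator: |0.035510| − 0.000894 = 0.034616.
SE₀ = √(0.85·0.15/559) = 0.015103.
z = +0.034616/0.015103 = 2.292.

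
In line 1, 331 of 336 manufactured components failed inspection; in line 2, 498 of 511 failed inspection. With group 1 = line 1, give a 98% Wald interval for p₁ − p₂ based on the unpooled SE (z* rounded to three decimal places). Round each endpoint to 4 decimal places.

(-0.0118, 0.0329)

p̂₁ = 0.98512, p̂₂ = 0.97456, so the observed difference is 0.01056.
SE = √(0.000043629 + 0.000048519) = √0.000092148 = 0.009599.
For 98% confidence, z* = 2.326. Margin = 2.326·0.009599 = 0.02233.
So the interval runs from -0.0118 to 0.0329.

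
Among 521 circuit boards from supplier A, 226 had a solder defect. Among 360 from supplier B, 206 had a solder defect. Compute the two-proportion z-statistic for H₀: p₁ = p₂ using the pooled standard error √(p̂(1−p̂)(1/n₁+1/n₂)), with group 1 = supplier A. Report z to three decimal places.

Sample proportions: p̂₁ = 226/521 = 0.43378 and p̂₂ = 206/360 = 0.57222.
Pooled p̂ = (226+206)/(521+360) = 432/881 = 0.49035.
Pooled SE = √[0.2499069·0.00469716] ≈ 0.034262.
z = -0.13844/0.034262 = -4.041.

z = -4.041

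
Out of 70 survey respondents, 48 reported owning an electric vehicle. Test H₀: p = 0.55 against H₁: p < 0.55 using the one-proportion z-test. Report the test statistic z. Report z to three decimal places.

z = 2.282

The sample proportion is 48/70 = 0.68571.
Null standard error: √(0.55·0.45/70) = √0.003535714 = 0.059462.
Test statistic: z = 0.13571/0.059462 = 2.282.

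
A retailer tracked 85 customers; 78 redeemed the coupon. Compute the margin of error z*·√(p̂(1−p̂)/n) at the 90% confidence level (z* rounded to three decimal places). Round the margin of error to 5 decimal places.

ME = 0.04905

With x = 78 successes in n = 85, p̂ = 0.91765.
SE(p̂) = √(0.91765·0.08235/85) = 0.029817.
z* = 1.645 at the 90% level.
ME = 1.645·0.029817 = 0.04905.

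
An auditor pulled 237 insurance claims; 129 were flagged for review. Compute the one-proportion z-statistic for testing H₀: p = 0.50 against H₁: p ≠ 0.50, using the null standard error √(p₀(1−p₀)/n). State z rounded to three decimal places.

z = 1.364

Sample proportion p̂ = 129/237 = 0.54430.
Under H₀, SE = √(p₀(1−p₀)/n) = √(0.50·0.50/237) = √0.001054852 = 0.032478.
Test statistic: z = 0.04430/0.032478 = 1.364.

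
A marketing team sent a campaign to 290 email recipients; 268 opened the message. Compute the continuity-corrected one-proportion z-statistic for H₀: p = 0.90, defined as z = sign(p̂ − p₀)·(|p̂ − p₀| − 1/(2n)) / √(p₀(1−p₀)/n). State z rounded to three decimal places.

z = 1.272

Sample proportion p̂ = 268/290 = 0.92414. p̂ − p₀ = 0.024138.
Continuity correction 1/(2n) = 1/580 = 0.001724.
Corrected numerator: |0.024138| − 0.001724 = 0.022414.
Null standard error: √(0.90·0.10/290) = √0.000310345 = 0.017617.
z = +0.022414/0.017617 = 1.272.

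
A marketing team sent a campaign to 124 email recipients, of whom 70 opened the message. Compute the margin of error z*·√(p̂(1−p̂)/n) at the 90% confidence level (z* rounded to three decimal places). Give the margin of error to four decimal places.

ME = 0.0732

The sample proportion is 70/124 = 0.56452.
Standard error of p̂: √(0.245838/124) = √0.001982562 = 0.044526.
For 90% confidence, z* = 1.645.
ME = 1.645·0.044526 = 0.0732.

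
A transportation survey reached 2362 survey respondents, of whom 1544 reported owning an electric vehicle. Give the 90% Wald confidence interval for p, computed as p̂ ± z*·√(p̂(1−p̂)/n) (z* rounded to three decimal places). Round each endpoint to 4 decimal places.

(0.6376, 0.6698)

With x = 1544 successes in n = 2362, p̂ = 0.65368.
Standard error of p̂: √(0.226381/2362) = √0.000095843 = 0.009790.
The 90% critical value is z* = 1.645.
Margin = 1.645·0.009790 = 0.01610.
CI: 0.65368 ± 0.01610 = (0.6376, 0.6698).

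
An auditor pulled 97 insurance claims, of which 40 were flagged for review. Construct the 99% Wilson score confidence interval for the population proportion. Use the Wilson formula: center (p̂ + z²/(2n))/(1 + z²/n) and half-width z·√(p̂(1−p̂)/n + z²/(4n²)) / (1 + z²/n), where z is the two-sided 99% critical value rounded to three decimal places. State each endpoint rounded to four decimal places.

(0.2933, 0.5427)

Here p̂ = 40/97 = 0.41237 and z = 2.576 (z² = 6.635776).
Denominator 1 + z²/n = 1 + 6.635776/97 = 1.068410.
Adjusted center: (0.41237 + z²/(2n))/1.068410 = 0.41798.
Radicand: p̂(1−p̂)/n + z²/(4n²) = 0.002498157 + 0.000176315 = 0.002674472.
Half-width = 2.576·√0.002674472/1.068410 = 0.12469.
CI: 0.41798 ± 0.12469 = (0.2933, 0.5427).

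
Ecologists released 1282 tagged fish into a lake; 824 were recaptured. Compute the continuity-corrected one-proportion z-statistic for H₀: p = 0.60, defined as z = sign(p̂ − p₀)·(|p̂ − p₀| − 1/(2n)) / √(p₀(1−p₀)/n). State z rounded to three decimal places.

z = 3.096

With x = 824 successes in n = 1282, p̂ = 0.64275. p̂ − p₀ = 0.042746.
1/(2n) = 0.000390.
Corrected numerator: |0.042746| − 0.000390 = 0.042356.
Under H₀, SE = √(p₀(1−p₀)/n) = √(0.60·0.40/1282) = √0.000187207 = 0.013682.
z = (+)0.042356/0.013682 = 3.096.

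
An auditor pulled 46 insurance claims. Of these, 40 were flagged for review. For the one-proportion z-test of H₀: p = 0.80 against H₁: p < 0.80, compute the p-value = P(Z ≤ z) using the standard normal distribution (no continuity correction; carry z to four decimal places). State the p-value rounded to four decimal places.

p-value = 0.8809

The sample proportion is 40/46 = 0.86957.
Null standard error: √(0.80·0.20/46) = √0.003478261 = 0.058977.
z = (p̂ − p₀)/SE = (40/46 − 0.80)/0.058977 ≈ 1.1795.
p-value = P(Z ≤ z) with z = 1.1795 → 0.8809.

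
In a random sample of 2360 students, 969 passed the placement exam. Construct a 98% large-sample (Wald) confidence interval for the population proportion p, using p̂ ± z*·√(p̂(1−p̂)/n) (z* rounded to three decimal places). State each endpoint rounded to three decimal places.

(0.387, 0.434)

With x = 969 successes in n = 2360, p̂ = 0.41059.
SE(p̂) = √(0.41059·0.58941/2360) = 0.010126.
The 98% critical value is z* = 2.326.
Margin of error: 2.326 × 0.010126 = 0.02355.
Interval: 0.41059 ± 0.02355 → (0.387, 0.434).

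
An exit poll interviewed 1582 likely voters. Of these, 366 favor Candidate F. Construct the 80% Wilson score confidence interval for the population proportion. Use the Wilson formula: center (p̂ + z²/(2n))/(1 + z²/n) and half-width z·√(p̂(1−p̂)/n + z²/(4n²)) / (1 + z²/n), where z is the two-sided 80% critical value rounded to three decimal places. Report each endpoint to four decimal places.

(0.2180, 0.2452)

p̂ = 366/1582 = 0.23135; z = 1.282, so z² = 1.643524.
Denominator 1 + z²/n = 1 + 1.643524/1582 = 1.001039.
Adjusted center: (0.23135 + z²/(2n))/1.001039 = 0.23163.
Radicand: p̂(1−p̂)/n + z²/(4n²) = 0.000112407 + 0.000000164 = 0.000112571.
Half-width = 1.282·√0.000112571/1.001039 = 0.01359.
CI: 0.23163 ± 0.01359 = (0.2180, 0.2452).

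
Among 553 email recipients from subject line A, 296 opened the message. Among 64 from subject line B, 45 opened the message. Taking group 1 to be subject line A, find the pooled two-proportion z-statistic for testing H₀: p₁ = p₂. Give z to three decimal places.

z = -2.557

p̂₁ = 296/553 = 0.53526, p̂₂ = 45/64 = 0.70312.
Pooled p̂ = (296+45)/(553+64) = 341/617 = 0.55267.
SE = √[p̂(1−p̂)(1/n₁+1/n₂)] = √[0.55267·0.44733·(1/553+1/64)] ≈ 0.065650.
z = -0.16786/0.065650 = -2.557.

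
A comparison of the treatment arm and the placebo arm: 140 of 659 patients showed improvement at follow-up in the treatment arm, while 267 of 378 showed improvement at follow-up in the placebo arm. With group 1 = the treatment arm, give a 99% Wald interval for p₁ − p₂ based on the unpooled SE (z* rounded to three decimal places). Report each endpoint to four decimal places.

(-0.5669, -0.4209)

p̂₁ = 0.21244, p̂₂ = 0.70635, so the observed difference is -0.49391.
Unpooled SE = √(p̂₁(1−p̂₁)/n₁ + p̂₂(1−p̂₂)/n₂) = √(0.000253886 + 0.000548730) = 0.028330.
For 99% confidence, z* = 2.576. Margin of error = 0.07298.
CI: -0.49391 ± 0.07298 = (-0.5669, -0.4209).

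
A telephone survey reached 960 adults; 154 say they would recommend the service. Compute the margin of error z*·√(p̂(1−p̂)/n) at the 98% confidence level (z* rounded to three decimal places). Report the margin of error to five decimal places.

The sample proportion is 154/960 = 0.16042.
SE(p̂) = √(0.16042·0.83958/960) = 0.011845.
The 98% critical value is z* = 2.326.
So ME = 0.02755.

ME = 0.02755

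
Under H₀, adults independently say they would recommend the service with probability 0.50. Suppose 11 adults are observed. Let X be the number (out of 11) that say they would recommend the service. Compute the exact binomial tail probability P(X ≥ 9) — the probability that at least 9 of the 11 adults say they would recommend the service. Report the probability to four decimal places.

P = 0.0327

X ~ Binomial(n=11, p=0.50).
P(X ≥ 9) = C(11,9)·0.50^9·0.50^2 + C(11,10)·0.50^10·0.50^1 + C(11,11)·0.50^11·0.50^0.
= 0.026855 + 0.005371 + 0.000488 = 0.0327.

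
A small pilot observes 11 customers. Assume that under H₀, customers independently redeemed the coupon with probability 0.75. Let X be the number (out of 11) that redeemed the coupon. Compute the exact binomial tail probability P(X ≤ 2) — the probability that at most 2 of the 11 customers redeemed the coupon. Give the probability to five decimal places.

X is binomial with n = 11 and p = 0.75.
P(X ≤ 2) = C(11,0)·0.75^0·0.25^11 + C(11,1)·0.75^1·0.25^10 + C(11,2)·0.75^2·0.25^9.
= 0.000000 + 0.000008 + 0.000118 = 0.00013.

P = 0.00013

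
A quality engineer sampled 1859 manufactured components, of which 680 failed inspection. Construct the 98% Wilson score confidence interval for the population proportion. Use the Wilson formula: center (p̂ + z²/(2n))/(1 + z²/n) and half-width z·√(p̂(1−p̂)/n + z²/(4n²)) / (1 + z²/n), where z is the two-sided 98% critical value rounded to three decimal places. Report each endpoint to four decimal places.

(0.3402, 0.3921)

p̂ = 680/1859 = 0.36579; z = 2.326, so z² = 5.410276.
1 + z²/n = 1.002910.
Adjusted center: (0.36579 + z²/(2n))/1.002910 = 0.36618.
Radicand: p̂(1−p̂)/n + z²/(4n²) = 0.000124791 + 0.000000391 = 0.000125182.
Half-width = 2.326·√0.000125182/1.002910 = 0.02595.
So the interval runs from 0.3402 to 0.3921.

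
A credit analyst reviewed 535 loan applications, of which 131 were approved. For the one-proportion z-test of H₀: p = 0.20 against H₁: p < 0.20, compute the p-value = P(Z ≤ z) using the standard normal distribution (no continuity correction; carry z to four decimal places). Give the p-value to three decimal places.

p-value = 0.995

p̂ = 131/535 = 0.24486.
SE₀ = √(0.20·0.80/535) = 0.017294.
Test statistic (full precision, shown to 4 dp): z = (131/535 − 0.20)/SE₀ ≈ 2.5940.
From the standard normal, P(Z ≤ z) = 0.995.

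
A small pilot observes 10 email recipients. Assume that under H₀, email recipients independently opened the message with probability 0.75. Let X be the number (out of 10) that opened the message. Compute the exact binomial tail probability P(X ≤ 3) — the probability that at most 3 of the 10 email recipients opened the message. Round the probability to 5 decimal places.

P = 0.00351

X is binomial with n = 10 and p = 0.75.
P(X ≤ 3) = C(10,0)·0.75^0·0.25^10 + C(10,1)·0.75^1·0.25^9 + C(10,2)·0.75^2·0.25^8 + C(10,3)·0.75^3·0.25^7.
= 0.000001 + 0.000029 + 0.000386 + 0.003090 = 0.00351.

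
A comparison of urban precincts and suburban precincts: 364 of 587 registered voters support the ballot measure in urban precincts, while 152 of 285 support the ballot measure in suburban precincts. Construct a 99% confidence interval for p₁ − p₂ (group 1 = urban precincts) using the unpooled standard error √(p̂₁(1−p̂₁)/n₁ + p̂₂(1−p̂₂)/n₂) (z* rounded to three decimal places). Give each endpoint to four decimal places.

(-0.0052, 0.1787)

p̂₁ = 364/587 = 0.62010, p̂₂ = 152/285 = 0.53333; p̂₁ − p̂₂ = 0.08677.
SE = √(0.000401321 + 0.000873294) = √0.001274615 = 0.035702.
The 99% critical value is z* = 2.576. Margin = 2.576·0.035702 = 0.09197.
Interval: 0.08677 ± 0.09197 → (-0.0052, 0.1787).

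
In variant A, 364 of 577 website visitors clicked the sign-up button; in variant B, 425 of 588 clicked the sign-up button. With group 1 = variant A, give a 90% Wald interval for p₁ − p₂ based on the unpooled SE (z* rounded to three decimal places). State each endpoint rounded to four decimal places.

(-0.1368, -0.0471)

p̂₁ = 364/577 = 0.63085, p̂₂ = 425/588 = 0.72279; p̂₁ − p̂₂ = -0.09194.
SE = √(0.000403602 + 0.000340757) = √0.000744359 = 0.027283.
For 90% confidence, z* = 1.645. Margin of error = 0.04488.
CI: -0.09194 ± 0.04488 = (-0.1368, -0.0471).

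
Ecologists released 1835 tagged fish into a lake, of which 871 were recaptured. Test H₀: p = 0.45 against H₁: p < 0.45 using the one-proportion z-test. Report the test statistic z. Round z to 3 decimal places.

The sample proportion is 871/1835 = 0.47466.
Null standard error: √(0.45·0.55/1835) = √0.000134877 = 0.011614.
z = (0.47466 − 0.45)/0.011614 = 0.02466/0.011614 = 2.123.

z = 2.123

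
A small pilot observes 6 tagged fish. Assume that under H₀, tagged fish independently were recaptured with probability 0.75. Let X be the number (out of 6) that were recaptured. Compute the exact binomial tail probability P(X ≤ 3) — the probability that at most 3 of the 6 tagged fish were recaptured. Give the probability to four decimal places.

X is binomial with n = 6 and p = 0.75.
P(X ≤ 3) = C(6,0)·0.75^0·0.25^6 + C(6,1)·0.75^1·0.25^5 + C(6,2)·0.75^2·0.25^4 + C(6,3)·0.75^3·0.25^3.
= 0.000244 + 0.004395 + 0.032959 + 0.131836 = 0.1694.

P = 0.1694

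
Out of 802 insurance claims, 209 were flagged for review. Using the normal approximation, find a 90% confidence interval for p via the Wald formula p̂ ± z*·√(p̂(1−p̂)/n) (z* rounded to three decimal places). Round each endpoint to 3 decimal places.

(0.235, 0.286)

With x = 209 successes in n = 802, p̂ = 0.26060.
Standard error of p̂: √(0.192687/802) = √0.000240258 = 0.015500.
z* = 1.645 at the 90% level.
Margin of error: 1.645 × 0.015500 = 0.02550.
So the interval runs from 0.235 to 0.286.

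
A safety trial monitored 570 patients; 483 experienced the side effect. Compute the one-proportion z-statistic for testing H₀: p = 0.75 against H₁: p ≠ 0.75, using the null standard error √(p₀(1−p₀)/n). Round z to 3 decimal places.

With x = 483 successes in n = 570, p̂ = 0.84737.
Null standard error: √(0.75·0.25/570) = √0.000328947 = 0.018137.
Test statistic: z = 0.09737/0.018137 = 5.369.

z = 5.369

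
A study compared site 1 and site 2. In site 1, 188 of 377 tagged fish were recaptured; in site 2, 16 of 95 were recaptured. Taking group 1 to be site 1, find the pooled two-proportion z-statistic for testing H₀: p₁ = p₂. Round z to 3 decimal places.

z = 5.807

Sample proportions: p̂₁ = 188/377 = 0.49867 and p̂₂ = 16/95 = 0.16842.
Pooled p̂ = (188+16)/(377+95) = 204/472 = 0.43220.
Pooled SE = √[0.2454036·0.01317884] ≈ 0.056869.
z = 0.33025/0.056869 = 5.807.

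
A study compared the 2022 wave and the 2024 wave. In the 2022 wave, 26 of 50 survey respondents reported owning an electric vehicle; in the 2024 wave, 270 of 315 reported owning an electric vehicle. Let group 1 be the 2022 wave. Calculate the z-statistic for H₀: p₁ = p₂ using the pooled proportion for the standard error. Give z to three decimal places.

z = -5.656

Sample proportions: p̂₁ = 26/50 = 0.52000 and p̂₂ = 270/315 = 0.85714.
Pooling: p̂ = 296/365 = 0.81096.
SE = √[p̂(1−p̂)(1/n₁+1/n₂)] = √[0.81096·0.18904·(1/50+1/315)] ≈ 0.059605.
z = -0.33714/0.059605 = -5.656.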